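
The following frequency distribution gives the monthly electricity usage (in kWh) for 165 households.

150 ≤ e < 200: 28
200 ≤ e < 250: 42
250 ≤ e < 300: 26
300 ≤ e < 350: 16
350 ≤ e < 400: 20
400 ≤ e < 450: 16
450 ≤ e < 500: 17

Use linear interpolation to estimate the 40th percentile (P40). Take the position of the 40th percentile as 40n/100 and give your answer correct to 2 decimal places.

245.24

Cumulative frequencies: 28, 70, 96, 112, 132, 148, 165
n = 165; position = 40n/100 = 66.
This falls in the class 200 ≤ e < 250: L = 200, F = 28, f = 42, h = 50.
40th percentile ≈ 200 + ((66 − 28) / 42) × 50 = 245.2381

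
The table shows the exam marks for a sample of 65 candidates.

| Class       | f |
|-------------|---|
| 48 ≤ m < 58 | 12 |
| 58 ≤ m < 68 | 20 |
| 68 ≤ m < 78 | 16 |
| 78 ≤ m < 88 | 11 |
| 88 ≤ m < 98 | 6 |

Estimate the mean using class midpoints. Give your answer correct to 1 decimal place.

Midpoints: 53, 63, 73, 83, 93
Σfm = 12×53 + 20×63 + 16×73 + 11×83 + 6×93 = 4535
n = Σf = 65
Mean = 4535 / 65 = 69.7692

69.8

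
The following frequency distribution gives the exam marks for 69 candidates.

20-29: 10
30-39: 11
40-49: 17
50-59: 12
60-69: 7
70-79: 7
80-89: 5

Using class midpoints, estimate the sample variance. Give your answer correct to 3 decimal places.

316.496

Midpoints: 24.5, 34.5, 44.5, 54.5, 64.5, 74.5, 84.5
n = 69, Σfm = 3430.5, mean = 49.7174
Σfm² = 192077.25
Σf(m − x̄)² = Σfm² − (Σfm)²/n = 192077.25 − 3430.5²/69 = 21521.7391
Sample variance = 21521.7391 / 68 = 316.4962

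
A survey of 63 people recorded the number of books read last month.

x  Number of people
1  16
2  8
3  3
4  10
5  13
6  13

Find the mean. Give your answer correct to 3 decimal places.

Values: 1, 2, 3, 4, 5, 6
Σfx = 16×1 + 8×2 + 3×3 + 10×4 + 13×5 + 13×6 = 224
n = Σf = 63
Mean = 224 / 63 = 3.5556

3.556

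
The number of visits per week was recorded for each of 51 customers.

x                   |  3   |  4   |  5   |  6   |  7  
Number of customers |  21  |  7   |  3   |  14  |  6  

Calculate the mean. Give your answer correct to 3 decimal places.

Values: 3, 4, 5, 6, 7
Σfx = 21×3 + 7×4 + 3×5 + 14×6 + 6×7 = 232
n = Σf = 51
Mean = 232 / 51 = 4.5490

4.549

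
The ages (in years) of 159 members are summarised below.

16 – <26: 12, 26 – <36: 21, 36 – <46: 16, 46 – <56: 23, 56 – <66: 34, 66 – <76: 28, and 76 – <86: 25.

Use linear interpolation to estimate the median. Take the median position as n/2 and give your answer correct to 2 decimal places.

Cumulative frequencies: 12, 33, 49, 72, 106, 134, 159
n = 159; position = n/2 = 79.5.
This falls in the class 56 – <66: L = 56, F = 72, f = 34, h = 10.
Median ≈ 56 + ((79.5 − 72) / 34) × 10 = 58.2059

58.21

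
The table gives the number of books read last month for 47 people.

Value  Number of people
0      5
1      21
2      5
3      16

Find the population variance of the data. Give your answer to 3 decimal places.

Values: 0, 1, 2, 3
n = 47, Σfx = 79, mean = 1.6809
Σfx² = 185
Σf(x − x̄)² = Σfx² − (Σfx)²/n = 185 − 79²/47 = 52.2128
Population variance = 52.2128 / 47 = 1.1109

1.111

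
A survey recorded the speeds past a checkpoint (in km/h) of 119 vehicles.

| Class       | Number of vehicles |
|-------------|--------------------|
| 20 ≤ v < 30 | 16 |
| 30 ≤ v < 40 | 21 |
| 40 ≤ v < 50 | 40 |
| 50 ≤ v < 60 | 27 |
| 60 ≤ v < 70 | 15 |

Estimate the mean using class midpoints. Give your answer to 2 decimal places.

45.34

Midpoints: 25, 35, 45, 55, 65
Σfm = 16×25 + 21×35 + 40×45 + 27×55 + 15×65 = 5395
n = Σf = 119
Mean = 5395 / 119 = 45.3361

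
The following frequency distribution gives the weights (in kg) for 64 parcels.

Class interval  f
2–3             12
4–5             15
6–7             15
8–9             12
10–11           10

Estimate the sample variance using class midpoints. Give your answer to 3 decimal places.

Midpoints: 2.5, 4.5, 6.5, 8.5, 10.5
n = 64, Σfm = 402, mean = 6.2812
Σfm² = 2982
Σf(m − x̄)² = Σfm² − (Σfm)²/n = 2982 − 402²/64 = 456.9375
Sample variance = 456.9375 / 63 = 7.2530

7.253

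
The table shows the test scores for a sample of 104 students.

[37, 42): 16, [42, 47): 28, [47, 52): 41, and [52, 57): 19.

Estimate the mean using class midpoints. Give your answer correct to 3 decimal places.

Midpoints: 39.5, 44.5, 49.5, 54.5
Σfm = 16×39.5 + 28×44.5 + 41×49.5 + 19×54.5 = 4943
n = Σf = 104
Mean = 4943 / 104 = 47.5288

47.529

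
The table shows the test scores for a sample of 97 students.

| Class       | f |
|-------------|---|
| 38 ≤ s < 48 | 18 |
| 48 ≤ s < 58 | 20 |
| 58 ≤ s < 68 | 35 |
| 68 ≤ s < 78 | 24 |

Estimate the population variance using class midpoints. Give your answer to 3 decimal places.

108.704

Midpoints: 43, 53, 63, 73
n = 97, Σfm = 5791, mean = 59.7010
Σfm² = 356273
Σf(m − x̄)² = Σfm² − (Σfm)²/n = 356273 − 5791²/97 = 10544.3299
Population variance = 10544.3299 / 97 = 108.7044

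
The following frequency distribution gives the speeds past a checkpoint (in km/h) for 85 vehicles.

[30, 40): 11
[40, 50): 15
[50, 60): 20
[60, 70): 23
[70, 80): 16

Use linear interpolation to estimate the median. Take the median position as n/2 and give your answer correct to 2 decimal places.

Cumulative frequencies: 11, 26, 46, 69, 85
n = 85; position = n/2 = 42.5.
This falls in the class [50, 60): L = 50, F = 26, f = 20, h = 10.
Median ≈ 50 + ((42.5 − 26) / 20) × 10 = 58.2500

58.25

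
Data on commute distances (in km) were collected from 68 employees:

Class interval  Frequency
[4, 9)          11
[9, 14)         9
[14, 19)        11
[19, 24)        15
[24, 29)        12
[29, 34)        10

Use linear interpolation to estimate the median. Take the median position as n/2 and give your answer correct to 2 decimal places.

Cumulative frequencies: 11, 20, 31, 46, 58, 68
n = 68; position = n/2 = 34.
This falls in the class [19, 24): L = 19, F = 31, f = 15, h = 5.
Median ≈ 19 + ((34 − 31) / 15) × 5 = 20.0000

20.00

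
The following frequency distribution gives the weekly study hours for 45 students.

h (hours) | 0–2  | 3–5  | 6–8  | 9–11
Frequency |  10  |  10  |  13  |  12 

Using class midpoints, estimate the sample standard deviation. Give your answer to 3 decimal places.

Midpoints: 1, 4, 7, 10
n = 45, Σfm = 261, mean = 5.8000
Σfm² = 2007
Σf(m − x̄)² = Σfm² − (Σfm)²/n = 2007 − 261²/45 = 493.2000
Sample variance = 493.2000 / 44 = 11.2091
Standard deviation = √11.2091 = 3.3480

3.348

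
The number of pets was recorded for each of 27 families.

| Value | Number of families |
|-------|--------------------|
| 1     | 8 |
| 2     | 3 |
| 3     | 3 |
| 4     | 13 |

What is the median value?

3

Cumulative frequencies: 8, 11, 14, 27
n = 27, so the median is the value in position (n+1)/2 = 14.
Position 14 falls at value 3.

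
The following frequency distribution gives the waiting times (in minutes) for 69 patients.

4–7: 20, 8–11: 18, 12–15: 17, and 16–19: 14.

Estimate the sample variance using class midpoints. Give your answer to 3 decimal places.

Midpoints: 5.5, 9.5, 13.5, 17.5
n = 69, Σfm = 755.5, mean = 10.9493
Σfm² = 9615.25
Σf(m − x̄)² = Σfm² − (Σfm)²/n = 9615.25 − 755.5²/69 = 1343.0725
Sample variance = 1343.0725 / 68 = 19.7511

19.751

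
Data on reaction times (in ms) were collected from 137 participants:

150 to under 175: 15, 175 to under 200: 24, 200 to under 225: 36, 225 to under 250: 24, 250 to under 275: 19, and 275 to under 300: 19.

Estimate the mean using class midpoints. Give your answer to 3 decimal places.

Midpoints: 162.5, 187.5, 212.5, 237.5, 262.5, 287.5
Σfm = 15×162.5 + 24×187.5 + 36×212.5 + 24×237.5 + 19×262.5 + 19×287.5 = 30737.5
n = Σf = 137
Mean = 30737.5 / 137 = 224.3613

224.361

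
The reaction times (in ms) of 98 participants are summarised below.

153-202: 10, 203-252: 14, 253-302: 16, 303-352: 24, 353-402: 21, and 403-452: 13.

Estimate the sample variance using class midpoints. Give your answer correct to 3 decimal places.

5864.980

Midpoints: 177.5, 227.5, 277.5, 327.5, 377.5, 427.5
n = 98, Σfm = 30745, mean = 313.7245
Σfm² = 10214362.5
Σf(m − x̄)² = Σfm² − (Σfm)²/n = 10214362.5 − 30745²/98 = 568903.0612
Sample variance = 568903.0612 / 97 = 5864.9800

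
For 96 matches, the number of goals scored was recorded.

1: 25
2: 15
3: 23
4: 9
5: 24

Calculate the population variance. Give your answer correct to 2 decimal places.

Values: 1, 2, 3, 4, 5
n = 96, Σfx = 280, mean = 2.9167
Σfx² = 1036
Σf(x − x̄)² = Σfx² − (Σfx)²/n = 1036 − 280²/96 = 219.3333
Population variance = 219.3333 / 96 = 2.2847

2.28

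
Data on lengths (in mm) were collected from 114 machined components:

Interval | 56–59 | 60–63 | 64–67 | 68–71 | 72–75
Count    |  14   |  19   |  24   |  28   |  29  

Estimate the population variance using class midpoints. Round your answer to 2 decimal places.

Midpoints: 57.5, 61.5, 65.5, 69.5, 73.5
n = 114, Σfm = 7623, mean = 66.8684
Σfm² = 513028.5
Σf(m − x̄)² = Σfm² − (Σfm)²/n = 513028.5 − 7623²/114 = 3290.5263
Population variance = 3290.5263 / 114 = 28.8643

28.86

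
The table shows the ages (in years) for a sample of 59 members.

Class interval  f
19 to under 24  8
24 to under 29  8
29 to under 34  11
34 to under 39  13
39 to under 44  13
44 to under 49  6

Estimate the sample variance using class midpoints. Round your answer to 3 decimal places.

Midpoints: 21.5, 26.5, 31.5, 36.5, 41.5, 46.5
n = 59, Σfm = 2023.5, mean = 34.2966
Σfm² = 72912.75
Σf(m − x̄)² = Σfm² − (Σfm)²/n = 72912.75 − 2023.5²/59 = 3513.5593
Sample variance = 3513.5593 / 58 = 60.5786

60.579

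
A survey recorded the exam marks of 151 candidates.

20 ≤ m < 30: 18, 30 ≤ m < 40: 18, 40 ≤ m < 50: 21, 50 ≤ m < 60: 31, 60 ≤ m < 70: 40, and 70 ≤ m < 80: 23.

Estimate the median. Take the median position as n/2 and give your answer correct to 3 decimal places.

Cumulative frequencies: 18, 36, 57, 88, 128, 151
n = 151; position = n/2 = 75.5.
This falls in the class 50 ≤ m < 60: L = 50, F = 57, f = 31, h = 10.
Median ≈ 50 + ((75.5 − 57) / 31) × 10 = 55.9677

55.968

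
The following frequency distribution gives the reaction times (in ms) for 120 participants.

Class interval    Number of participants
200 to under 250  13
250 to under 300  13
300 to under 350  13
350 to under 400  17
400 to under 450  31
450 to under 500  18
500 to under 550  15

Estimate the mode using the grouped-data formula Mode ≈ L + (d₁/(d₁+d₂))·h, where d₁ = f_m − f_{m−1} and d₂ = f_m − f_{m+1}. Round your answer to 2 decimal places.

425.93

Modal class: 400 to under 450 (highest frequency 31).
d₁ = 31 − 17 = 14, d₂ = 31 − 18 = 13
Mode ≈ 400 + (14/(14+13)) × 50 = 400 + 25.9259 = 425.9259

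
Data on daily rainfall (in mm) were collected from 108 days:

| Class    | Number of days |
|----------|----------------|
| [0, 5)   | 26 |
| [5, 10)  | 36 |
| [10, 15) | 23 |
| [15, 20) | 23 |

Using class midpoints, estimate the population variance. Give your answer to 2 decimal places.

Midpoints: 2.5, 7.5, 12.5, 17.5
n = 108, Σfm = 1025, mean = 9.4907
Σfm² = 12825
Σf(m − x̄)² = Σfm² − (Σfm)²/n = 12825 − 1025²/108 = 3096.9907
Population variance = 3096.9907 / 108 = 28.6758

28.68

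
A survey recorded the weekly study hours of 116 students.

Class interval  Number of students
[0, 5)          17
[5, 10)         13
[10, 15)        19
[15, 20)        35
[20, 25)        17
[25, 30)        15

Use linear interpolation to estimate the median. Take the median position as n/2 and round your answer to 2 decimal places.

Cumulative frequencies: 17, 30, 49, 84, 101, 116
n = 116; position = n/2 = 58.
This falls in the class [15, 20): L = 15, F = 49, f = 35, h = 5.
Median ≈ 15 + ((58 − 49) / 35) × 5 = 16.2857

16.29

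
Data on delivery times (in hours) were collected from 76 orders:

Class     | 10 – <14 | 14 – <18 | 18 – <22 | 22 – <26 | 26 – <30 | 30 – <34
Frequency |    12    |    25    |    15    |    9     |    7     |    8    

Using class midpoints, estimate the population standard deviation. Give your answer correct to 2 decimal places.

Midpoints: 12, 16, 20, 24, 28, 32
n = 76, Σfm = 1512, mean = 19.8947
Σfm² = 32992
Σf(m − x̄)² = Σfm² − (Σfm)²/n = 32992 − 1512²/76 = 2911.1579
Population variance = 2911.1579 / 76 = 38.3047
Standard deviation = √38.3047 = 6.1891

6.19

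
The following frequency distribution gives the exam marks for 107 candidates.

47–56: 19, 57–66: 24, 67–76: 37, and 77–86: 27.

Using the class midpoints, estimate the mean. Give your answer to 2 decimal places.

Midpoints: 51.5, 61.5, 71.5, 81.5
Σfm = 19×51.5 + 24×61.5 + 37×71.5 + 27×81.5 = 7300.5
n = Σf = 107
Mean = 7300.5 / 107 = 68.2290

68.23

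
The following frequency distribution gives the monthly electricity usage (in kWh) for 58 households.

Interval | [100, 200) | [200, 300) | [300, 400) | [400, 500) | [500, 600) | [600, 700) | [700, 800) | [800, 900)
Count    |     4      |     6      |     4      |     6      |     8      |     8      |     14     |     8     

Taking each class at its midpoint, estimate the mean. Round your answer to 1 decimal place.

Midpoints: 150, 250, 350, 450, 550, 650, 750, 850
Σfm = 4×150 + 6×250 + 4×350 + 6×450 + 8×550 + 8×650 + 14×750 + 8×850 = 33100
n = Σf = 58
Mean = 33100 / 58 = 570.6897

570.7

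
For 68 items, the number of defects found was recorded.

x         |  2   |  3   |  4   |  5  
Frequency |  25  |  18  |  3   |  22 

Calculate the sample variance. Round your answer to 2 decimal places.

1.63

Values: 2, 3, 4, 5
n = 68, Σfx = 226, mean = 3.3235
Σfx² = 860
Σf(x − x̄)² = Σfx² − (Σfx)²/n = 860 − 226²/68 = 108.8824
Sample variance = 108.8824 / 67 = 1.6251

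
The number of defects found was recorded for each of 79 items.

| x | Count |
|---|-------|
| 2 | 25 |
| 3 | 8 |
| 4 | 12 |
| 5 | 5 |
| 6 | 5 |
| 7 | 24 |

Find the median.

Cumulative frequencies: 25, 33, 45, 50, 55, 79
n = 79, so the median is the value in position (n+1)/2 = 40.
Position 40 falls at value 4.

4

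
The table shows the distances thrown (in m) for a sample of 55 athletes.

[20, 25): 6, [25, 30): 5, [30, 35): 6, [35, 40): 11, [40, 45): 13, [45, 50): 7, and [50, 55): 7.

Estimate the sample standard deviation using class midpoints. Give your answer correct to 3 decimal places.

9.140

Midpoints: 22.5, 27.5, 32.5, 37.5, 42.5, 47.5, 52.5
n = 55, Σfm = 2132.5, mean = 38.7727
Σfm² = 87193.75
Σf(m − x̄)² = Σfm² − (Σfm)²/n = 87193.75 − 2132.5²/55 = 4510.9091
Sample variance = 4510.9091 / 54 = 83.5354
Standard deviation = √83.5354 = 9.1398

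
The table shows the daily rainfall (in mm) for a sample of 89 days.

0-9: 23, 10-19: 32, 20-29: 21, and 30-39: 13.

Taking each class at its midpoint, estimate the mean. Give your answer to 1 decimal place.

Midpoints: 4.5, 14.5, 24.5, 34.5
Σfm = 23×4.5 + 32×14.5 + 21×24.5 + 13×34.5 = 1530.5
n = Σf = 89
Mean = 1530.5 / 89 = 17.1966

17.2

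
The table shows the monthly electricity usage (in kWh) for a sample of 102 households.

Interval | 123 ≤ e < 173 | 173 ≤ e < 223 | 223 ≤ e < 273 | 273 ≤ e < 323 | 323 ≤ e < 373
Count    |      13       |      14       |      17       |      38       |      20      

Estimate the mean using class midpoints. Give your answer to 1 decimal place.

Midpoints: 148, 198, 248, 298, 348
Σfm = 13×148 + 14×198 + 17×248 + 38×298 + 20×348 = 27196
n = Σf = 102
Mean = 27196 / 102 = 266.6275

266.6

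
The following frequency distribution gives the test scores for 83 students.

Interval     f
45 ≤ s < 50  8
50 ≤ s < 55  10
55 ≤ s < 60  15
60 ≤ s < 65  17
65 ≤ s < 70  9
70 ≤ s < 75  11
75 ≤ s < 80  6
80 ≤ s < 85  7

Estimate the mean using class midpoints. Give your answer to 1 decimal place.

Midpoints: 47.5, 52.5, 57.5, 62.5, 67.5, 72.5, 77.5, 82.5
Σfm = 8×47.5 + 10×52.5 + 15×57.5 + 17×62.5 + 9×67.5 + 11×72.5 + 6×77.5 + 7×82.5 = 5277.5
n = Σf = 83
Mean = 5277.5 / 83 = 63.5843

63.6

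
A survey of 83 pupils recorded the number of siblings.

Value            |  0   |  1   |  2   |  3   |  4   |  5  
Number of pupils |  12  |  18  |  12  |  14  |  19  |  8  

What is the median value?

Cumulative frequencies: 12, 30, 42, 56, 75, 83
n = 83, so the median is the value in position (n+1)/2 = 42.
Position 42 falls at value 2.

2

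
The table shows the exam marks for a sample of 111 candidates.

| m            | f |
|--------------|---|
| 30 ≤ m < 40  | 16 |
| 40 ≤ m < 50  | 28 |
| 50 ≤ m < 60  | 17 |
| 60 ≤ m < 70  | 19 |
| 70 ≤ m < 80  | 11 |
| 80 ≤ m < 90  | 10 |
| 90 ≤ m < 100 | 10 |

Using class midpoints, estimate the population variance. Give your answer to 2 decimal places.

343.75

Midpoints: 35, 45, 55, 65, 75, 85, 95
n = 111, Σfm = 6615, mean = 59.5946
Σfm² = 432375
Σf(m − x̄)² = Σfm² − (Σfm)²/n = 432375 − 6615²/111 = 38156.7568
Population variance = 38156.7568 / 111 = 343.7546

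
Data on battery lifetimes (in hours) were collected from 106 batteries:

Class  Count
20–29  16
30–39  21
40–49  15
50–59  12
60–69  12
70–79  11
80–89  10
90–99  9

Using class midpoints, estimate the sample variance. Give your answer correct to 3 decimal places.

507.394

Midpoints: 24.5, 34.5, 44.5, 54.5, 64.5, 74.5, 84.5, 94.5
n = 106, Σfm = 5727, mean = 54.0283
Σfm² = 362696.5
Σf(m − x̄)² = Σfm² − (Σfm)²/n = 362696.5 − 5727²/106 = 53276.4151
Sample variance = 53276.4151 / 105 = 507.3944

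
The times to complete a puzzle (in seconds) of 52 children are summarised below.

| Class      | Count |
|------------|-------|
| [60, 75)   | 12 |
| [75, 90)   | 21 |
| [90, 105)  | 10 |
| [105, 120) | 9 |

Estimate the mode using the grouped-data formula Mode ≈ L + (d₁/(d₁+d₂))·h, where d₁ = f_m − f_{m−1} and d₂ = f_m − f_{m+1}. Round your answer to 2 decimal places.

Modal class: [75, 90) (highest frequency 21).
d₁ = 21 − 12 = 9, d₂ = 21 − 10 = 11
Mode ≈ 75 + (9/(9+11)) × 15 = 75 + 6.7500 = 81.7500

81.75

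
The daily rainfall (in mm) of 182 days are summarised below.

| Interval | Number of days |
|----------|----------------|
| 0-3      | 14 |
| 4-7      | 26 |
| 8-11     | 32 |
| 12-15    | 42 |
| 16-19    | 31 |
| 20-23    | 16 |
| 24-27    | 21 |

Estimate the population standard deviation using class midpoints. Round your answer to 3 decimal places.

Midpoints: 1.5, 5.5, 9.5, 13.5, 17.5, 21.5, 25.5
n = 182, Σfm = 2457, mean = 13.5000
Σfm² = 41905.5
Σf(m − x̄)² = Σfm² − (Σfm)²/n = 41905.5 − 2457²/182 = 8736.0000
Population variance = 8736.0000 / 182 = 48.0000
Standard deviation = √48.0000 = 6.9282

6.928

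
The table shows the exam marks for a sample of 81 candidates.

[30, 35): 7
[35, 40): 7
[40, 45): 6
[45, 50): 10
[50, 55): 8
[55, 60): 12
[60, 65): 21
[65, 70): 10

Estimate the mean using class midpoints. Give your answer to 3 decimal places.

53.302

Midpoints: 32.5, 37.5, 42.5, 47.5, 52.5, 57.5, 62.5, 67.5
Σfm = 7×32.5 + 7×37.5 + 6×42.5 + 10×47.5 + 8×52.5 + 12×57.5 + 21×62.5 + 10×67.5 = 4317.5
n = Σf = 81
Mean = 4317.5 / 81 = 53.3025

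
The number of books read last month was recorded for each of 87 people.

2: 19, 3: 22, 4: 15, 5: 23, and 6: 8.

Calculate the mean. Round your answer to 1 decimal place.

3.8

Values: 2, 3, 4, 5, 6
Σfx = 19×2 + 22×3 + 15×4 + 23×5 + 8×6 = 327
n = Σf = 87
Mean = 327 / 87 = 3.7586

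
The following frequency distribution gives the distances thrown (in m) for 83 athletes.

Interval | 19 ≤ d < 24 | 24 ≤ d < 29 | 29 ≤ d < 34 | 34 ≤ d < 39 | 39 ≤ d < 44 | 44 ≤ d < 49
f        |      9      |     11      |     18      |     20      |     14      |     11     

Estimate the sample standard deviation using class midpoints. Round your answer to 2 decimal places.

Midpoints: 21.5, 26.5, 31.5, 36.5, 41.5, 46.5
n = 83, Σfm = 2874.5, mean = 34.6325
Σfm² = 104286.75
Σf(m − x̄)² = Σfm² − (Σfm)²/n = 104286.75 − 2874.5²/83 = 4735.5422
Sample variance = 4735.5422 / 82 = 57.7505
Standard deviation = √57.7505 = 7.5994

7.60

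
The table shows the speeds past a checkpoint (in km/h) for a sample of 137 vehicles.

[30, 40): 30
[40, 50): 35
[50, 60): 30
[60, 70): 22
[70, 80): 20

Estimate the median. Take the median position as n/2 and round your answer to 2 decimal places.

51.17

Cumulative frequencies: 30, 65, 95, 117, 137
n = 137; position = n/2 = 68.5.
This falls in the class [50, 60): L = 50, F = 65, f = 30, h = 10.
Median ≈ 50 + ((68.5 − 65) / 30) × 10 = 51.1667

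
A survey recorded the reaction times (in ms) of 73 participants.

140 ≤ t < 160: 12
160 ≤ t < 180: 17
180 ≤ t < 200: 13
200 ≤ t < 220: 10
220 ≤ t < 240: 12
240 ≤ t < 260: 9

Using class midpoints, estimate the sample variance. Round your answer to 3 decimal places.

1102.892

Midpoints: 150, 170, 190, 210, 230, 250
n = 73, Σfm = 14270, mean = 195.4795
Σfm² = 2868900
Σf(m − x̄)² = Σfm² − (Σfm)²/n = 2868900 − 14270²/73 = 79408.2192
Sample variance = 79408.2192 / 72 = 1102.8919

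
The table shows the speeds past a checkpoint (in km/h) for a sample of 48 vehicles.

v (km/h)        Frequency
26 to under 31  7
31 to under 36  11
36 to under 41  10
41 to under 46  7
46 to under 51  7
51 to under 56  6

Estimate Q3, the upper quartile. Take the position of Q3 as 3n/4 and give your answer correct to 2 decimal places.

46.71

Cumulative frequencies: 7, 18, 28, 35, 42, 48
n = 48; position = 3n/4 = 36.
This falls in the class 46 to under 51: L = 46, F = 35, f = 7, h = 5.
Upper quartile ≈ 46 + ((36 − 35) / 7) × 5 = 46.7143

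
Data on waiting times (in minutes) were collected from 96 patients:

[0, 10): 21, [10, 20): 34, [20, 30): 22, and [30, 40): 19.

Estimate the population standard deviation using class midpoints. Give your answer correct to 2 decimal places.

10.37

Midpoints: 5, 15, 25, 35
n = 96, Σfm = 1830, mean = 19.0625
Σfm² = 45200
Σf(m − x̄)² = Σfm² − (Σfm)²/n = 45200 − 1830²/96 = 10315.6250
Population variance = 10315.6250 / 96 = 107.4544
Standard deviation = √107.4544 = 10.3660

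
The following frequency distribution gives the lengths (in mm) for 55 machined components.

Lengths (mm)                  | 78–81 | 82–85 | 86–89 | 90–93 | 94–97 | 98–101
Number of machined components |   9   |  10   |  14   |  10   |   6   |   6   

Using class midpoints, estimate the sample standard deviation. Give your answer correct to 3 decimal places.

Midpoints: 79.5, 83.5, 87.5, 91.5, 95.5, 99.5
n = 55, Σfm = 4860.5, mean = 88.3727
Σfm² = 431637.75
Σf(m − x̄)² = Σfm² − (Σfm)²/n = 431637.75 − 4860.5²/55 = 2102.1091
Sample variance = 2102.1091 / 54 = 38.9279
Standard deviation = √38.9279 = 6.2392

6.239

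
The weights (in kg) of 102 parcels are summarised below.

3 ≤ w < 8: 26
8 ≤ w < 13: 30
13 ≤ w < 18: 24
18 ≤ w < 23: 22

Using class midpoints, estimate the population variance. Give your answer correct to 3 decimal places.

29.585

Midpoints: 5.5, 10.5, 15.5, 20.5
n = 102, Σfm = 1281, mean = 12.5588
Σfm² = 19105.5
Σf(m − x̄)² = Σfm² − (Σfm)²/n = 19105.5 − 1281²/102 = 3017.6471
Population variance = 3017.6471 / 102 = 29.5848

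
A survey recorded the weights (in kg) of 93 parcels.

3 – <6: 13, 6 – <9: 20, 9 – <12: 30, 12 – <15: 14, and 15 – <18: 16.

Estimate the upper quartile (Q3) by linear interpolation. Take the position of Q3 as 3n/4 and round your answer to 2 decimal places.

Cumulative frequencies: 13, 33, 63, 77, 93
n = 93; position = 3n/4 = 69.75.
This falls in the class 12 – <15: L = 12, F = 63, f = 14, h = 3.
Upper quartile ≈ 12 + ((69.75 − 63) / 14) × 3 = 13.4464

13.45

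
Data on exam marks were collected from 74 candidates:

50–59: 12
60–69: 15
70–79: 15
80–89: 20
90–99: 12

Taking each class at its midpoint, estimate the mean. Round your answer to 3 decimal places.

Midpoints: 54.5, 64.5, 74.5, 84.5, 94.5
Σfm = 12×54.5 + 15×64.5 + 15×74.5 + 20×84.5 + 12×94.5 = 5563
n = Σf = 74
Mean = 5563 / 74 = 75.1757

75.176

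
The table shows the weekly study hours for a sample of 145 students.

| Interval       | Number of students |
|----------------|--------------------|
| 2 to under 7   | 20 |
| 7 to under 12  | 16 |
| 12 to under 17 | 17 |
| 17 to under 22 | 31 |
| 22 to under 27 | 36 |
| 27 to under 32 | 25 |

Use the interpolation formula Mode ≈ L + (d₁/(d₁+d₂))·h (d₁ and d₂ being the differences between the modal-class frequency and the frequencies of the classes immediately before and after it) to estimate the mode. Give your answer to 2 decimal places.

23.56

Modal class: 22 to under 27 (highest frequency 36).
d₁ = 36 − 31 = 5, d₂ = 36 − 25 = 11
Mode ≈ 22 + (5/(5+11)) × 5 = 22 + 1.5625 = 23.5625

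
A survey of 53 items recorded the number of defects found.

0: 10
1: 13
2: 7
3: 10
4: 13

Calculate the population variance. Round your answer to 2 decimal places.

Values: 0, 1, 2, 3, 4
n = 53, Σfx = 109, mean = 2.0566
Σfx² = 339
Σf(x − x̄)² = Σfx² − (Σfx)²/n = 339 − 109²/53 = 114.8302
Population variance = 114.8302 / 53 = 2.1666

2.17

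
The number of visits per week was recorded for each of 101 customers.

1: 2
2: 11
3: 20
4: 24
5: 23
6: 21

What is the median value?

Cumulative frequencies: 2, 13, 33, 57, 80, 101
n = 101, so the median is the value in position (n+1)/2 = 51.
Position 51 falls at value 4.

4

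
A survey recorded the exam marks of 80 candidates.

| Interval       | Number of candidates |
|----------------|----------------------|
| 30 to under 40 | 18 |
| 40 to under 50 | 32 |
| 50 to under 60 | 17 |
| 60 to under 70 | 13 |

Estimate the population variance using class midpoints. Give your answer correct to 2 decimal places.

98.98

Midpoints: 35, 45, 55, 65
n = 80, Σfm = 3850, mean = 48.1250
Σfm² = 193200
Σf(m − x̄)² = Σfm² − (Σfm)²/n = 193200 − 3850²/80 = 7918.7500
Population variance = 7918.7500 / 80 = 98.9844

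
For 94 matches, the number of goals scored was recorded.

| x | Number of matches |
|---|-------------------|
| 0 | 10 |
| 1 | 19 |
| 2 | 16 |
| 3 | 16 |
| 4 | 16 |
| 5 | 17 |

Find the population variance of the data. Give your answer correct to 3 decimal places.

2.699

Values: 0, 1, 2, 3, 4, 5
n = 94, Σfx = 248, mean = 2.6383
Σfx² = 908
Σf(x − x̄)² = Σfx² − (Σfx)²/n = 908 − 248²/94 = 253.7021
Population variance = 253.7021 / 94 = 2.6990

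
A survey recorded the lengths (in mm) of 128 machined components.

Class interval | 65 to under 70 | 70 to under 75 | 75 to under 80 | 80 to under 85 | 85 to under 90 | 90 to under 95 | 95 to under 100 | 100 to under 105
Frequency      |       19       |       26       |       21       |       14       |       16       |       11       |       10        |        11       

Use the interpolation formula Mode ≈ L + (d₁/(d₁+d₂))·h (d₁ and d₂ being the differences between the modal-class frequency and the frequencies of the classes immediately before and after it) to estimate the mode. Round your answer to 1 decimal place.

72.9

Modal class: 70 to under 75 (highest frequency 26).
d₁ = 26 − 19 = 7, d₂ = 26 − 21 = 5
Mode ≈ 70 + (7/(7+5)) × 5 = 70 + 2.9167 = 72.9167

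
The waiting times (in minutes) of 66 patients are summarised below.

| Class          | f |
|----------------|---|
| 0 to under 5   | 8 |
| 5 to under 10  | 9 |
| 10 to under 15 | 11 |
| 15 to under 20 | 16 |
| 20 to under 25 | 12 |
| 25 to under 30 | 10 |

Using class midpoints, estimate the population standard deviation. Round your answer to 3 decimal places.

7.889

Midpoints: 2.5, 7.5, 12.5, 17.5, 22.5, 27.5
n = 66, Σfm = 1050, mean = 15.9091
Σfm² = 20812.5
Σf(m − x̄)² = Σfm² − (Σfm)²/n = 20812.5 − 1050²/66 = 4107.9545
Population variance = 4107.9545 / 66 = 62.2417
Standard deviation = √62.2417 = 7.8893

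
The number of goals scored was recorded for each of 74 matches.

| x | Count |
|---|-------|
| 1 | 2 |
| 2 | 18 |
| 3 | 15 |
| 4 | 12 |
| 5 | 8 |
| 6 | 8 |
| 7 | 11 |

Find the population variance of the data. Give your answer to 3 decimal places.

Values: 1, 2, 3, 4, 5, 6, 7
n = 74, Σfx = 296, mean = 4.0000
Σfx² = 1428
Σf(x − x̄)² = Σfx² − (Σfx)²/n = 1428 − 296²/74 = 244.0000
Population variance = 244.0000 / 74 = 3.2973

3.297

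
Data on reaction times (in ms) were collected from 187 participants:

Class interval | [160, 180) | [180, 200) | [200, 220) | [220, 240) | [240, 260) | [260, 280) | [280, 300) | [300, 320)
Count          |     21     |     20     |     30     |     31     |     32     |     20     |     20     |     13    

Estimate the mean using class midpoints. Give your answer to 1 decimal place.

Midpoints: 170, 190, 210, 230, 250, 270, 290, 310
Σfm = 21×170 + 20×190 + 30×210 + 31×230 + 32×250 + 20×270 + 20×290 + 13×310 = 44030
n = Σf = 187
Mean = 44030 / 187 = 235.4545

235.5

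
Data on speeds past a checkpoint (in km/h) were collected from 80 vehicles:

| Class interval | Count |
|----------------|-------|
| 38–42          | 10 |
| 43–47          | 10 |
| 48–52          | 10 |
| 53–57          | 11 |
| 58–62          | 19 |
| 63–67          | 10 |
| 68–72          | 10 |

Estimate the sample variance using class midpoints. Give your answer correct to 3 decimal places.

91.135

Midpoints: 40, 45, 50, 55, 60, 65, 70
n = 80, Σfm = 4445, mean = 55.5625
Σfm² = 254175
Σf(m − x̄)² = Σfm² − (Σfm)²/n = 254175 − 4445²/80 = 7199.6875
Sample variance = 7199.6875 / 79 = 91.1353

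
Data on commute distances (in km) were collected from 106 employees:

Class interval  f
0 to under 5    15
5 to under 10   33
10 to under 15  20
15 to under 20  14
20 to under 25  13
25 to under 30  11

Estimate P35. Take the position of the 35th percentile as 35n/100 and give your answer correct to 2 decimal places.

Cumulative frequencies: 15, 48, 68, 82, 95, 106
n = 106; position = 35n/100 = 37.1.
This falls in the class 5 to under 10: L = 5, F = 15, f = 33, h = 5.
35th percentile ≈ 5 + ((37.1 − 15) / 33) × 5 = 8.3485

8.35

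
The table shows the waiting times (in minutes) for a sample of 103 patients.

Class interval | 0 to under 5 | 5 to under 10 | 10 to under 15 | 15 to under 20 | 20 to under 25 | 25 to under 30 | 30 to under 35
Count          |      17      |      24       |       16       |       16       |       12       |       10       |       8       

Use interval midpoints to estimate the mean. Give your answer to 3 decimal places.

14.636

Midpoints: 2.5, 7.5, 12.5, 17.5, 22.5, 27.5, 32.5
Σfm = 17×2.5 + 24×7.5 + 16×12.5 + 16×17.5 + 12×22.5 + 10×27.5 + 8×32.5 = 1507.5
n = Σf = 103
Mean = 1507.5 / 103 = 14.6359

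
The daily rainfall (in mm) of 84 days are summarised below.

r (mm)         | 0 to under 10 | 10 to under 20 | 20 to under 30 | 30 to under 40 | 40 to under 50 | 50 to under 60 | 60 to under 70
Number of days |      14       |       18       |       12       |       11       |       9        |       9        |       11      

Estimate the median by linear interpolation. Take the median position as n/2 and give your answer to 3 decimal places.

Cumulative frequencies: 14, 32, 44, 55, 64, 73, 84
n = 84; position = n/2 = 42.
This falls in the class 20 to under 30: L = 20, F = 32, f = 12, h = 10.
Median ≈ 20 + ((42 − 32) / 12) × 10 = 28.3333

28.333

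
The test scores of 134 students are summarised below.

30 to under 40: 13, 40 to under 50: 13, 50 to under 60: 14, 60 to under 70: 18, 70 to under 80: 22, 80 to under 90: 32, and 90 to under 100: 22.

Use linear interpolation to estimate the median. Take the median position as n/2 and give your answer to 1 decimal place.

74.1

Cumulative frequencies: 13, 26, 40, 58, 80, 112, 134
n = 134; position = n/2 = 67.
This falls in the class 70 to under 80: L = 70, F = 58, f = 22, h = 10.
Median ≈ 70 + ((67 − 58) / 22) × 10 = 74.0909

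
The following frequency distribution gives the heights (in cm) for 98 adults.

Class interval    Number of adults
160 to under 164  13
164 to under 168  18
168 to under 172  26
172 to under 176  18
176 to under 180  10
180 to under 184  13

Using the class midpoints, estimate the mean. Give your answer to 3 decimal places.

171.347

Midpoints: 162, 166, 170, 174, 178, 182
Σfm = 13×162 + 18×166 + 26×170 + 18×174 + 10×178 + 13×182 = 16792
n = Σf = 98
Mean = 16792 / 98 = 171.3469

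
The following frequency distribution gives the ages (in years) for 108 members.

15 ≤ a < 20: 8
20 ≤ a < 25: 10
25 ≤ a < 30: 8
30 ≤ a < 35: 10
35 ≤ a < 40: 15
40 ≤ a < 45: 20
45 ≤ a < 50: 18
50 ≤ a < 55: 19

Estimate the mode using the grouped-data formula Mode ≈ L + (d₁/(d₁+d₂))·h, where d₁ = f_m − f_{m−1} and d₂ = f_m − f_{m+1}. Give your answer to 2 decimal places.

Modal class: 40 ≤ a < 45 (highest frequency 20).
d₁ = 20 − 15 = 5, d₂ = 20 − 18 = 2
Mode ≈ 40 + (5/(5+2)) × 5 = 40 + 3.5714 = 43.5714

43.57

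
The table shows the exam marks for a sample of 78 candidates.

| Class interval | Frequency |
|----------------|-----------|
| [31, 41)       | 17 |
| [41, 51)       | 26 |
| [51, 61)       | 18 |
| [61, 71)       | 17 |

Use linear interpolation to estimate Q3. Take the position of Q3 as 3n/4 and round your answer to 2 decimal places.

Cumulative frequencies: 17, 43, 61, 78
n = 78; position = 3n/4 = 58.5.
This falls in the class [51, 61): L = 51, F = 43, f = 18, h = 10.
Upper quartile ≈ 51 + ((58.5 − 43) / 18) × 10 = 59.6111

59.61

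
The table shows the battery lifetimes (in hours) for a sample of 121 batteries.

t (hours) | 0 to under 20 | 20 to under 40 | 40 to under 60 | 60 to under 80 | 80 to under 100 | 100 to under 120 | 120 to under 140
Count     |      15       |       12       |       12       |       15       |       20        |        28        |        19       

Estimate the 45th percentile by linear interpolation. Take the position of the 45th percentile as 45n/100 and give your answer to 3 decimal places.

Cumulative frequencies: 15, 27, 39, 54, 74, 102, 121
n = 121; position = 45n/100 = 54.45.
This falls in the class 80 to under 100: L = 80, F = 54, f = 20, h = 20.
45th percentile ≈ 80 + ((54.45 − 54) / 20) × 20 = 80.4500

80.450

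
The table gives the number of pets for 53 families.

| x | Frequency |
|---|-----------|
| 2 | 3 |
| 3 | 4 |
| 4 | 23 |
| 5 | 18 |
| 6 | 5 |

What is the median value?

Cumulative frequencies: 3, 7, 30, 48, 53
n = 53, so the median is the value in position (n+1)/2 = 27.
Position 27 falls at value 4.

4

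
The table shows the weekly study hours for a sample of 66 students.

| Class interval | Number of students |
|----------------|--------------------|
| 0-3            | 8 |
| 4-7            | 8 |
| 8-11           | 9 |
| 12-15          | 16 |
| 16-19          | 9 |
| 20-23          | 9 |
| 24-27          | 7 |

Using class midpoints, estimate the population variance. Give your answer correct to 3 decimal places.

53.572

Midpoints: 1.5, 5.5, 9.5, 13.5, 17.5, 21.5, 25.5
n = 66, Σfm = 887, mean = 13.4394
Σfm² = 15456.5
Σf(m − x̄)² = Σfm² − (Σfm)²/n = 15456.5 − 887²/66 = 3535.7576
Population variance = 3535.7576 / 66 = 53.5721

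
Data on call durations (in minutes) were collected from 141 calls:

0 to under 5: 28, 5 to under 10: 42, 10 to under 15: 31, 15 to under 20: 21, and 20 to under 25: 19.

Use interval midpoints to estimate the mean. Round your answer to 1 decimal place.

Midpoints: 2.5, 7.5, 12.5, 17.5, 22.5
Σfm = 28×2.5 + 42×7.5 + 31×12.5 + 21×17.5 + 19×22.5 = 1567.5
n = Σf = 141
Mean = 1567.5 / 141 = 11.1170

11.1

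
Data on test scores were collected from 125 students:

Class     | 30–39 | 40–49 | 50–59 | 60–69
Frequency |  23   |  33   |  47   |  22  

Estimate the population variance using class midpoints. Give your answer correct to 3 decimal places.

Midpoints: 34.5, 44.5, 54.5, 64.5
n = 125, Σfm = 6242.5, mean = 49.9400
Σfm² = 323851.25
Σf(m − x̄)² = Σfm² − (Σfm)²/n = 323851.25 − 6242.5²/125 = 12100.8000
Population variance = 12100.8000 / 125 = 96.8064

96.806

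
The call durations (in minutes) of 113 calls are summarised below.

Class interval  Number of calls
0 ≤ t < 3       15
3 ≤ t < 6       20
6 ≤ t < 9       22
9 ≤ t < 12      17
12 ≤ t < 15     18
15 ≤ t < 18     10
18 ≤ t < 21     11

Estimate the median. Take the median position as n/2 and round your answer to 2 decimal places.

8.93

Cumulative frequencies: 15, 35, 57, 74, 92, 102, 113
n = 113; position = n/2 = 56.5.
This falls in the class 6 ≤ t < 9: L = 6, F = 35, f = 22, h = 3.
Median ≈ 6 + ((56.5 − 35) / 22) × 3 = 8.9318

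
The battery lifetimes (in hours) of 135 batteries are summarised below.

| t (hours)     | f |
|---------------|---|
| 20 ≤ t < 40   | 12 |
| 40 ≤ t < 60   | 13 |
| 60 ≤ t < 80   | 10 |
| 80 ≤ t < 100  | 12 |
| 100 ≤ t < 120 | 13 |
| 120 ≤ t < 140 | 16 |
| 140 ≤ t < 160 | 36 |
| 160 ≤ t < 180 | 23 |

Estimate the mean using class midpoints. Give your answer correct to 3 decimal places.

Midpoints: 30, 50, 70, 90, 110, 130, 150, 170
Σfm = 12×30 + 13×50 + 10×70 + 12×90 + 13×110 + 16×130 + 36×150 + 23×170 = 15610
n = Σf = 135
Mean = 15610 / 135 = 115.6296

115.630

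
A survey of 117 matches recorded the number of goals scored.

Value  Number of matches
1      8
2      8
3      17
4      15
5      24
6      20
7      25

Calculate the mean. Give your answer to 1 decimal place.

Values: 1, 2, 3, 4, 5, 6, 7
Σfx = 8×1 + 8×2 + 17×3 + 15×4 + 24×5 + 20×6 + 25×7 = 550
n = Σf = 117
Mean = 550 / 117 = 4.7009

4.7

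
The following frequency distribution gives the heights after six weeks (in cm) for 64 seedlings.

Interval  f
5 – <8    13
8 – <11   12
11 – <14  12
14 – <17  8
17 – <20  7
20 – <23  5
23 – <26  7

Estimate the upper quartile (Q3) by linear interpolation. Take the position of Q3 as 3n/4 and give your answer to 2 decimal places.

18.29

Cumulative frequencies: 13, 25, 37, 45, 52, 57, 64
n = 64; position = 3n/4 = 48.
This falls in the class 17 – <20: L = 17, F = 45, f = 7, h = 3.
Upper quartile ≈ 17 + ((48 − 45) / 7) × 3 = 18.2857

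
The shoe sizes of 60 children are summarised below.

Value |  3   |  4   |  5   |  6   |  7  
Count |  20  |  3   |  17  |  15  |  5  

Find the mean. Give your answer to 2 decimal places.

Values: 3, 4, 5, 6, 7
Σfx = 20×3 + 3×4 + 17×5 + 15×6 + 5×7 = 282
n = Σf = 60
Mean = 282 / 60 = 4.7000

4.70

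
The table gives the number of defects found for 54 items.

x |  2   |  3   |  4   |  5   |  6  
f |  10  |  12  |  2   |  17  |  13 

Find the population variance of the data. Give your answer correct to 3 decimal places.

Values: 2, 3, 4, 5, 6
n = 54, Σfx = 227, mean = 4.2037
Σfx² = 1073
Σf(x − x̄)² = Σfx² − (Σfx)²/n = 1073 − 227²/54 = 118.7593
Population variance = 118.7593 / 54 = 2.1992

2.199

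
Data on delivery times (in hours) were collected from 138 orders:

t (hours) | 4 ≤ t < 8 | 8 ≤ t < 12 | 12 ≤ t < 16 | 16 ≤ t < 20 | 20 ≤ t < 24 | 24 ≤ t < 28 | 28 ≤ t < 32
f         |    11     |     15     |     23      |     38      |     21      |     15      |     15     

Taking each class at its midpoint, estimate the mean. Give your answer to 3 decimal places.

18.290

Midpoints: 6, 10, 14, 18, 22, 26, 30
Σfm = 11×6 + 15×10 + 23×14 + 38×18 + 21×22 + 15×26 + 15×30 = 2524
n = Σf = 138
Mean = 2524 / 138 = 18.2899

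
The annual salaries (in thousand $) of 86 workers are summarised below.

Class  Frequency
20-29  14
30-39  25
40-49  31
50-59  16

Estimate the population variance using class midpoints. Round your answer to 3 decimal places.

94.281

Midpoints: 24.5, 34.5, 44.5, 54.5
n = 86, Σfm = 3457, mean = 40.1977
Σfm² = 147071.5
Σf(m − x̄)² = Σfm² − (Σfm)²/n = 147071.5 − 3457²/86 = 8108.1395
Population variance = 8108.1395 / 86 = 94.2807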